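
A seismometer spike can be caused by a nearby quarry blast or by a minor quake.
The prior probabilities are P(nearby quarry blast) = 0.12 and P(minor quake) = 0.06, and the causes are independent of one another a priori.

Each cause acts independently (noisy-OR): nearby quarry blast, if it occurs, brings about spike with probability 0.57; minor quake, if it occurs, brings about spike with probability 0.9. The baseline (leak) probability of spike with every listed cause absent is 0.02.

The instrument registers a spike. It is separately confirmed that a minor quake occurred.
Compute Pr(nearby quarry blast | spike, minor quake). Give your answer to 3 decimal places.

Under noisy-OR, P(spike | causes) = 1 − (1−0.02)·∏(1−qᵢ) over the active causes.
By total probability over both values of nearby quarry blast:
  P(spike | minor quake) = 0.902·0.88 + 0.95786·0.12
        = 0.793760 + 0.114943 = 0.908703
Keeping only the nearby quarry blast-present terms gives 0.114943, so
  P(nearby quarry blast | spike, minor quake) = 0.114943 / 0.908703 ≈ 0.126

Pr(nearby quarry blast | spike, minor quake) ≈ 0.126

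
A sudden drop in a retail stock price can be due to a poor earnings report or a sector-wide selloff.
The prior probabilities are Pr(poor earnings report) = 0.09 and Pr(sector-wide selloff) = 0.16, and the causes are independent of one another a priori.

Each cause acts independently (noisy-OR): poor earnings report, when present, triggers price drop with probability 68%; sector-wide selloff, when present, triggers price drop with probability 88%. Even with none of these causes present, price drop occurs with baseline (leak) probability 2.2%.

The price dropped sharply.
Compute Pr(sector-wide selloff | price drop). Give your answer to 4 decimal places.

Under noisy-OR, P(price drop | causes) = 1 − (1−0.022)·∏(1−qᵢ) over the active causes.
By total probability over the 4 (poor earnings report, sector-wide selloff) configurations:
  P(price drop) = 0.022*0.91*0.84 + 0.88264*0.91*0.16 + 0.68704*0.09*0.84 + 0.962445*0.09*0.16
        = 0.016817 + 0.128512 + 0.051940 + 0.013859 = 0.211128
Configurations with sector-wide selloff contribute 0.142371, so
  P(sector-wide selloff | price drop) = 0.142371 / 0.211128 ≈ 0.6743

Pr(sector-wide selloff | price drop) ≈ 0.6743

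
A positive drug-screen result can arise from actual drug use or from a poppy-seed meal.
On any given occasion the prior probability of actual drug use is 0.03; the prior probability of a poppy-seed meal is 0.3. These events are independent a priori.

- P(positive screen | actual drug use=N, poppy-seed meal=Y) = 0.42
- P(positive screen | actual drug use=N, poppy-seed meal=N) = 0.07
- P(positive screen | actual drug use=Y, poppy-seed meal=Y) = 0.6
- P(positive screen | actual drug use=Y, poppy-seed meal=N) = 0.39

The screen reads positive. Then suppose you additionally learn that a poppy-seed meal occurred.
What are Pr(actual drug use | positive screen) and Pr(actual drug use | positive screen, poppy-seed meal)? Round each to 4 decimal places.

Pr(actual drug use | positive screen) ≈ 0.0741; Pr(actual drug use | positive screen, poppy-seed meal) ≈ 0.0423

Numerator (weight on configurations with actual drug use): 0.008190 + 0.005400 = 0.013590
Denominator P(positive screen): 0.07*0.97*0.7 + 0.42*0.97*0.3 + 0.39*0.03*0.7 + 0.6*0.03*0.3 = 0.183340
Posterior = 0.013590 / 0.183340 ≈ 0.0741

Now condition on the additional information:
Numerator (weight on configurations with actual drug use): 0.6×0.03 = 0.018000
Denominator P(positive screen | poppy-seed meal): 0.42×0.97 + 0.6×0.03 = 0.425400
Posterior = 0.018000 / 0.425400 ≈ 0.0423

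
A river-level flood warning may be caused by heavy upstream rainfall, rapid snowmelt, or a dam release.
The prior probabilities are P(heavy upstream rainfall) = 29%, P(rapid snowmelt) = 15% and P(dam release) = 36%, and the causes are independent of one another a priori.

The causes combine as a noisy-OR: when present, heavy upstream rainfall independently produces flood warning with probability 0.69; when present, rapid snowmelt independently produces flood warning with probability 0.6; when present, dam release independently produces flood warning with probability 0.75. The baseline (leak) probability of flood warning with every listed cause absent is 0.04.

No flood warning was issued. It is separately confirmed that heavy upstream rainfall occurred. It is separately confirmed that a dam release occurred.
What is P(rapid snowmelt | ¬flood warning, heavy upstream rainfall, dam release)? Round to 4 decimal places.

Under noisy-OR, P(flood warning | causes) = 1 − (1−0.04)·∏(1−qᵢ) over the active causes.
Enumerate both values of rapid snowmelt and weight by the priors:
  P(¬flood warning | heavy upstream rainfall, dam release) = 0.0744·0.85 + 0.02976·0.15
        = 0.063240 + 0.004464 = 0.067704
Keeping only the rapid snowmelt-present terms gives 0.004464, so
  P(rapid snowmelt | ¬flood warning, heavy upstream rainfall, dam release) = 0.004464 / 0.067704 ≈ 0.0659

P(rapid snowmelt | ¬flood warning, heavy upstream rainfall, dam release) ≈ 0.0659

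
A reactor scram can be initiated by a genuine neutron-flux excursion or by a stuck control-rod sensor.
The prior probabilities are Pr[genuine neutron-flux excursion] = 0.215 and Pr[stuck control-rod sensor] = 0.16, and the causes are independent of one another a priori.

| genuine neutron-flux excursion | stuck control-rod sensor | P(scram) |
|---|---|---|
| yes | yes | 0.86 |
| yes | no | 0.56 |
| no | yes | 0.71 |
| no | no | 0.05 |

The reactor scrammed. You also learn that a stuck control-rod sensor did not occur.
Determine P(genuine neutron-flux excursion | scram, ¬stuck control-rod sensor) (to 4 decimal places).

P(genuine neutron-flux excursion | scram, ¬stuck control-rod sensor) ≈ 0.7541

For the numerator, keep only genuine neutron-flux excursion=true terms: 0.56·0.215 = 0.120400
Denominator P(scram | ¬stuck control-rod sensor): 0.05·0.785 + 0.56·0.215 = 0.159650
Posterior = 0.120400 / 0.159650 ≈ 0.7541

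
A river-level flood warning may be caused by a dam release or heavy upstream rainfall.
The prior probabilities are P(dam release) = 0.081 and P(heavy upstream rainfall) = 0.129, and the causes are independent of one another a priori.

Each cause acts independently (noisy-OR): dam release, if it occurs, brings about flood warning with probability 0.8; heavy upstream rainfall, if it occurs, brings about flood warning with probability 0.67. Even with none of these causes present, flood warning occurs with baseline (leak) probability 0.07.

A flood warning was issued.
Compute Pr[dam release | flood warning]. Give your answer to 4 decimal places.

Pr[dam release | flood warning] ≈ 0.3273

Under noisy-OR, P(flood warning | causes) = 1 − (1−0.07)·∏(1−qᵢ) over the active causes.
Enumerate the 4 (dam release, heavy upstream rainfall) configurations and weight by the priors:
  P(flood warning) = 0.07*0.919*0.871 + 0.6931*0.919*0.129 + 0.814*0.081*0.871 + 0.93862*0.081*0.129
        = 0.056031 + 0.082168 + 0.057429 + 0.009808 = 0.205436
The terms with dam release present sum to 0.067237, so
  P(dam release | flood warning) = 0.067237 / 0.205436 ≈ 0.3273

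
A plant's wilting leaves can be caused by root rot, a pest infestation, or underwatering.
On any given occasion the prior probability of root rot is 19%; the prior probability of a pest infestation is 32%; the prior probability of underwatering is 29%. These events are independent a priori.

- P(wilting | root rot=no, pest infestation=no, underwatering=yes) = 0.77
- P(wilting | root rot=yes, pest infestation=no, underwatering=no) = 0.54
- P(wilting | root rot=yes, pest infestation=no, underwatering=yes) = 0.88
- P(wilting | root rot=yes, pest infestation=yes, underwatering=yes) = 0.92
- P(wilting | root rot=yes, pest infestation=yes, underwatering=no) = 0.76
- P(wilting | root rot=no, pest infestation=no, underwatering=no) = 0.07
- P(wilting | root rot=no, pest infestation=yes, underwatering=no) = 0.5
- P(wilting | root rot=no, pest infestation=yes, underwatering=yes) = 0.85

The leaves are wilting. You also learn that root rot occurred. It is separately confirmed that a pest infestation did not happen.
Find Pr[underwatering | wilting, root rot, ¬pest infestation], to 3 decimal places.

Pr[underwatering | wilting, root rot, ¬pest infestation] ≈ 0.400

P(wilting | root rot, ¬pest infestation) = 0.54*0.71 + 0.88*0.29 = 0.383400 + 0.255200 = 0.638600
The underwatering-present share is 0.88*0.29 = 0.255200.
Hence the posterior is 0.255200/0.638600 ≈ 0.400.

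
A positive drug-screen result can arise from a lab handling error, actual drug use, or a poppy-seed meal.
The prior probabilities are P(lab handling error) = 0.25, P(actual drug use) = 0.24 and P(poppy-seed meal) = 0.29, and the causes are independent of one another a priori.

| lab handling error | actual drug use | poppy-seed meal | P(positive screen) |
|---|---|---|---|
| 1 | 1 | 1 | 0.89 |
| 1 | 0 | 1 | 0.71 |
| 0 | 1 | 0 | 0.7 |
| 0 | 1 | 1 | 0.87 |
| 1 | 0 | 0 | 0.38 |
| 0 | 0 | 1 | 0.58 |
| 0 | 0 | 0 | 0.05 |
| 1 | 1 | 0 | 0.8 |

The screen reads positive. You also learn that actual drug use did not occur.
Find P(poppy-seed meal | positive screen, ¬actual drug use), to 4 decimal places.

P(positive screen | ¬actual drug use) = 0.05×0.75×0.71 + 0.58×0.75×0.29 + 0.38×0.25×0.71 + 0.71×0.25×0.29 = 0.026625 + 0.126150 + 0.067450 + 0.051475 = 0.271700
Restricting to configurations with poppy-seed meal present: 0.126150 + 0.051475 = 0.177625.
P(poppy-seed meal | positive screen, ¬actual drug use) = 0.177625 / 0.271700 ≈ 0.6538

P(poppy-seed meal | positive screen, ¬actual drug use) ≈ 0.6538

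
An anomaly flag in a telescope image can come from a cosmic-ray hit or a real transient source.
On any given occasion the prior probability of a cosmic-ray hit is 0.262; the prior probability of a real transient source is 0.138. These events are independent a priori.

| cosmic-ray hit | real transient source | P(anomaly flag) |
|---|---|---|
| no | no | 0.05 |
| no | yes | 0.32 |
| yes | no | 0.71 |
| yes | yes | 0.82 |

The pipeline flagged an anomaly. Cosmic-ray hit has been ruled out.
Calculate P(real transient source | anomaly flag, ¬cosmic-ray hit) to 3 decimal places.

Enumerate both values of real transient source and weight by the priors:
  P(anomaly flag | ¬cosmic-ray hit) = 0.05×0.862 + 0.32×0.138
        = 0.043100 + 0.044160 = 0.087260
The terms with real transient source present sum to 0.044160, so
  P(real transient source | anomaly flag, ¬cosmic-ray hit) = 0.044160 / 0.087260 ≈ 0.506

P(real transient source | anomaly flag, ¬cosmic-ray hit) ≈ 0.506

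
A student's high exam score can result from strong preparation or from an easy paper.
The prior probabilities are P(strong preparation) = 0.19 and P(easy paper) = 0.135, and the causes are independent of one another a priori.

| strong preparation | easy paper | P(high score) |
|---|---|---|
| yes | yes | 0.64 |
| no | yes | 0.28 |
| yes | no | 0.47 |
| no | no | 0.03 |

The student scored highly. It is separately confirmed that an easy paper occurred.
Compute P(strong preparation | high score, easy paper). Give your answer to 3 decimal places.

Weight on strong preparation=true, given the evidence: 0.64×0.19 = 0.121600
The normalizing constant is 0.28×0.81 + 0.64×0.19 = 0.348400
P(strong preparation | high score, easy paper) = 0.121600/0.348400 ≈ 0.349

P(strong preparation | high score, easy paper) ≈ 0.349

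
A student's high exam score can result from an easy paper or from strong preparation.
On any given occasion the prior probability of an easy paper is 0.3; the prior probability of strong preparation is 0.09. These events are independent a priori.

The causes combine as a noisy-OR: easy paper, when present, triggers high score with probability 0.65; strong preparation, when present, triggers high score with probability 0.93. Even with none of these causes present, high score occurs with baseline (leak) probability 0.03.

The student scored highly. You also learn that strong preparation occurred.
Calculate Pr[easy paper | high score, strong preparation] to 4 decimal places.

Pr[easy paper | high score, strong preparation] ≈ 0.3098

Under noisy-OR, P(high score | causes) = 1 − (1−0.03)·∏(1−qᵢ) over the active causes.
Sum P(high score|·) weighted by the priors over both values of easy paper:
  P(high score | strong preparation) = 0.9321·0.7 + 0.976235·0.3
        = 0.652470 + 0.292870 = 0.945340
The terms with easy paper present sum to 0.292870, so
  P(easy paper | high score, strong preparation) = 0.292870 / 0.945340 ≈ 0.3098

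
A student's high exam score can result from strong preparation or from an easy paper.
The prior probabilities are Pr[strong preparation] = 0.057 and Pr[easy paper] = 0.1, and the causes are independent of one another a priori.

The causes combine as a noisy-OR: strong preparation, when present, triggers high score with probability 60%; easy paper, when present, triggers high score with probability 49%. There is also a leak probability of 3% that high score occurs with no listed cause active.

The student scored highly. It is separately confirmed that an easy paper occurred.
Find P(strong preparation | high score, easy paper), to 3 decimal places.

Under noisy-OR, P(high score | causes) = 1 − (1−0.03)·∏(1−qᵢ) over the active causes.
P(high score | easy paper) = 0.5053·0.943 + 0.80212·0.057 = 0.476498 + 0.045721 = 0.522219
The strong preparation-present share is 0.80212·0.057 = 0.045721.
P(strong preparation | high score, easy paper) = 0.045721 / 0.522219 ≈ 0.088

P(strong preparation | high score, easy paper) ≈ 0.088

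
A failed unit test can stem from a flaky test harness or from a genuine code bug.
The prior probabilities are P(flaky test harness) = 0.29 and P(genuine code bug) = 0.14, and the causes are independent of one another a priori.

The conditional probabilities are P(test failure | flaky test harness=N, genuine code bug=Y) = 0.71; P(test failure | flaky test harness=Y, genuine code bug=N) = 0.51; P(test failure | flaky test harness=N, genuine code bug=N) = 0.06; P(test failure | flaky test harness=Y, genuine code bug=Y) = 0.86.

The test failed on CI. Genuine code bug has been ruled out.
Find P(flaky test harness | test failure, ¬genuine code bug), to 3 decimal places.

Enumerate both values of flaky test harness and weight by the priors:
  P(test failure | ¬genuine code bug) = 0.06·0.71 + 0.51·0.29
        = 0.042600 + 0.147900 = 0.190500
Keeping only the flaky test harness-present terms gives 0.147900, so
  P(flaky test harness | test failure, ¬genuine code bug) = 0.147900 / 0.190500 ≈ 0.776

P(flaky test harness | test failure, ¬genuine code bug) ≈ 0.776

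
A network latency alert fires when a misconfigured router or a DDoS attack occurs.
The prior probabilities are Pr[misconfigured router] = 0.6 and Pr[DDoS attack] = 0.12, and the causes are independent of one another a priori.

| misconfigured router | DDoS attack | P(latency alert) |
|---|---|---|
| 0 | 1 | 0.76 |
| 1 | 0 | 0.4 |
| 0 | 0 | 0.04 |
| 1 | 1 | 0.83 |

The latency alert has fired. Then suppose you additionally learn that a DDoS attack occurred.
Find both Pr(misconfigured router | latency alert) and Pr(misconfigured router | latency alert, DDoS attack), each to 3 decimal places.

Pr(misconfigured router | latency alert) ≈ 0.843; Pr(misconfigured router | latency alert, DDoS attack) ≈ 0.621

By total probability over the 4 (misconfigured router, DDoS attack) configurations:
  P(latency alert) = 0.04*0.4*0.88 + 0.76*0.4*0.12 + 0.4*0.6*0.88 + 0.83*0.6*0.12
        = 0.014080 + 0.036480 + 0.211200 + 0.059760 = 0.321520
Keeping only the misconfigured router-present terms gives 0.270960, so
  P(misconfigured router | latency alert) = 0.270960 / 0.321520 ≈ 0.843

Now also conditioning on DDoS attack=true:
Sum P(latency alert|·) weighted by the priors over both values of misconfigured router:
  P(latency alert | DDoS attack) = 0.76·0.4 + 0.83·0.6
        = 0.304000 + 0.498000 = 0.802000
The terms with misconfigured router present sum to 0.498000, so
  P(misconfigured router | latency alert, DDoS attack) = 0.498000 / 0.802000 ≈ 0.621
This is intercausal reasoning (explaining away): once DDoS attack accounts for the latency alert, misconfigured router becomes less likely.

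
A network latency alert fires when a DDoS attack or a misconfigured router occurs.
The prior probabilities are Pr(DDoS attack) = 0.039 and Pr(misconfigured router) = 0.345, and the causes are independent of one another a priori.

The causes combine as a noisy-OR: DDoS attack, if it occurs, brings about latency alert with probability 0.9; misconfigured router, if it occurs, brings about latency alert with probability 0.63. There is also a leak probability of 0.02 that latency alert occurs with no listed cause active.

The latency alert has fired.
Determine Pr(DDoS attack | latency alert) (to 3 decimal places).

Under noisy-OR, P(latency alert | causes) = 1 − (1−0.02)·∏(1−qᵢ) over the active causes.
For the numerator, keep only DDoS attack=true terms: 0.023042 + 0.012967 = 0.036009
Denominator P(latency alert): 0.02*0.961*0.655 + 0.6374*0.961*0.345 + 0.902*0.039*0.655 + 0.96374*0.039*0.345 = 0.259925
Posterior = 0.036009 / 0.259925 ≈ 0.139

Pr(DDoS attack | latency alert) ≈ 0.139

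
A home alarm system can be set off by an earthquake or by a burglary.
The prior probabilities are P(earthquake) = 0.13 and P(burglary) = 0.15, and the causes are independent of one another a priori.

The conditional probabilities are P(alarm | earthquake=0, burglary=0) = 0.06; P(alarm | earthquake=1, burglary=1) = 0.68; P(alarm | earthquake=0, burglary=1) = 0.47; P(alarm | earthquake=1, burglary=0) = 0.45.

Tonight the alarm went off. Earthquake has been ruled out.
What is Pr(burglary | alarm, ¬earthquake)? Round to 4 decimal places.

P(alarm | ¬earthquake) = 0.06*0.85 + 0.47*0.15 = 0.051000 + 0.070500 = 0.121500
The burglary-present share is 0.47*0.15 = 0.070500.
P(burglary | alarm, ¬earthquake) = 0.070500 / 0.121500 ≈ 0.5802

Pr(burglary | alarm, ¬earthquake) ≈ 0.5802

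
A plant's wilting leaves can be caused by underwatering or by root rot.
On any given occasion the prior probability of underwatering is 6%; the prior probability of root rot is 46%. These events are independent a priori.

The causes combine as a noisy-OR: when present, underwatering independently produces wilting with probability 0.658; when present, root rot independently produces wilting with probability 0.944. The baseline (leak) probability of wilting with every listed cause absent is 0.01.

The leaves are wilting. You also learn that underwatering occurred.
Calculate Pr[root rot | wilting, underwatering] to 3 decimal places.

Under noisy-OR, P(wilting | causes) = 1 − (1−0.01)·∏(1−qᵢ) over the active causes.
For the numerator, keep only root rot=true terms: 0.98104*0.46 = 0.451278
The normalizing constant is 0.66142*0.54 + 0.98104*0.46 = 0.808445
P(root rot | wilting, underwatering) = 0.451278/0.808445 ≈ 0.558

Pr[root rot | wilting, underwatering] ≈ 0.558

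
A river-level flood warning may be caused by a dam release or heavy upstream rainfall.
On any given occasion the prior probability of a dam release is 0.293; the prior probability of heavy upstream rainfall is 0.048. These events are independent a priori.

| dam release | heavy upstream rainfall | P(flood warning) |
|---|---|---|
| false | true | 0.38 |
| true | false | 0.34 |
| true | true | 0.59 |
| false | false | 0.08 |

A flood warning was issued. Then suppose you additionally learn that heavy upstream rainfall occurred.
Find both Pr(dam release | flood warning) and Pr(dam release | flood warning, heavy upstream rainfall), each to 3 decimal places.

Weight on dam release=true, given the evidence: 0.094838 + 0.008298 = 0.103136
The normalizing constant is 0.08×0.707×0.952 + 0.38×0.707×0.048 + 0.34×0.293×0.952 + 0.59×0.293×0.048 = 0.169877
P(dam release | flood warning) = 0.103136/0.169877 ≈ 0.607

Now condition on the additional information:
Numerator (weight on configurations with dam release): 0.59×0.293 = 0.172870
The normalizing constant is 0.38×0.707 + 0.59×0.293 = 0.441530
Posterior = 0.172870 / 0.441530 ≈ 0.392

Pr(dam release | flood warning) ≈ 0.607; Pr(dam release | flood warning, heavy upstream rainfall) ≈ 0.392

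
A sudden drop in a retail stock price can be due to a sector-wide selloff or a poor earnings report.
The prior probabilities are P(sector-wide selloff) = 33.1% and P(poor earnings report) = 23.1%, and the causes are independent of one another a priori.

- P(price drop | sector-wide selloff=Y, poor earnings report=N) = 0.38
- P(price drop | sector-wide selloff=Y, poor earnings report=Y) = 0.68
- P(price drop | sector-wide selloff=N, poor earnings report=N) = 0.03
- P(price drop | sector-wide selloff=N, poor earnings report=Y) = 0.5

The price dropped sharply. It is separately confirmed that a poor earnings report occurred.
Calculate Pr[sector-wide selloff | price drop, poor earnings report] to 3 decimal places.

Pr[sector-wide selloff | price drop, poor earnings report] ≈ 0.402

Enumerate both values of sector-wide selloff and weight by the priors:
  P(price drop | poor earnings report) = 0.5*0.669 + 0.68*0.331
        = 0.334500 + 0.225080 = 0.559580
The terms with sector-wide selloff present sum to 0.225080, so
  P(sector-wide selloff | price drop, poor earnings report) = 0.225080 / 0.559580 ≈ 0.402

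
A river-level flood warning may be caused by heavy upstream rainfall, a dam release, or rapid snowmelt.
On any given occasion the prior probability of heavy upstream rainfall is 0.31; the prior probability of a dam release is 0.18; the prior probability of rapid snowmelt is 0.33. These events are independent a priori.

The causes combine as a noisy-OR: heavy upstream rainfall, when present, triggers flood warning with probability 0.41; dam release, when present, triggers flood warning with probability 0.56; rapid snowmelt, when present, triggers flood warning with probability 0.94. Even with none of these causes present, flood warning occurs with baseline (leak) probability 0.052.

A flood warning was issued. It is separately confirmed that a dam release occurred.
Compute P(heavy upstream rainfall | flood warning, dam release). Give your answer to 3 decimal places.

Under noisy-OR, P(flood warning | causes) = 1 − (1−0.052)·∏(1−qᵢ) over the active causes.
P(flood warning | dam release) = 0.58288*0.69*0.67 + 0.974973*0.69*0.33 + 0.753899*0.31*0.67 + 0.985234*0.31*0.33 = 0.269465 + 0.222001 + 0.156585 + 0.100789 = 0.748840
Of this, 0.257374 comes from 0.156585 + 0.100789 (the heavy upstream rainfall=true cases).
So P(heavy upstream rainfall | flood warning, dam release) = 0.257374/0.748840 ≈ 0.344.

P(heavy upstream rainfall | flood warning, dam release) ≈ 0.344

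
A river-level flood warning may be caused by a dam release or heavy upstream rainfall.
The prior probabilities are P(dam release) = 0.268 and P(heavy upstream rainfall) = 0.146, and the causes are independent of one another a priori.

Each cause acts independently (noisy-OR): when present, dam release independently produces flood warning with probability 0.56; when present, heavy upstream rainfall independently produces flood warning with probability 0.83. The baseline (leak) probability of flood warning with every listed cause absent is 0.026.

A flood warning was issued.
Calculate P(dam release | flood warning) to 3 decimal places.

P(dam release | flood warning) ≈ 0.613

Under noisy-OR, P(flood warning | causes) = 1 − (1−0.026)·∏(1−qᵢ) over the active causes.
By total probability over the 4 (dam release, heavy upstream rainfall) configurations:
  P(flood warning) = 0.026*0.732*0.854 + 0.83442*0.732*0.146 + 0.57144*0.268*0.854 + 0.927145*0.268*0.146
        = 0.016253 + 0.089176 + 0.130787 + 0.036277 = 0.272493
Configurations with dam release contribute 0.167064, so
  P(dam release | flood warning) = 0.167064 / 0.272493 ≈ 0.613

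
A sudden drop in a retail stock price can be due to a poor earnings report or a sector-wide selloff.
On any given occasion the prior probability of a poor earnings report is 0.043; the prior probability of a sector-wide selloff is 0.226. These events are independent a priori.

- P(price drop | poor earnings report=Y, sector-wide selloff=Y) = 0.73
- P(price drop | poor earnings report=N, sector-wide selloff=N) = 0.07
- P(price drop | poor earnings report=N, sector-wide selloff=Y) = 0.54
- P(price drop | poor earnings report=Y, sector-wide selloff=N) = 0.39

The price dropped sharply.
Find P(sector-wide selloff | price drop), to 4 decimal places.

P(sector-wide selloff | price drop) ≈ 0.6565

For the numerator, keep only sector-wide selloff=true terms: 0.116792 + 0.007094 = 0.123886
Normalizer over all consistent configurations: 0.07*0.957*0.774 + 0.54*0.957*0.226 + 0.39*0.043*0.774 + 0.73*0.043*0.226 = 0.188716
Posterior = 0.123886 / 0.188716 ≈ 0.6565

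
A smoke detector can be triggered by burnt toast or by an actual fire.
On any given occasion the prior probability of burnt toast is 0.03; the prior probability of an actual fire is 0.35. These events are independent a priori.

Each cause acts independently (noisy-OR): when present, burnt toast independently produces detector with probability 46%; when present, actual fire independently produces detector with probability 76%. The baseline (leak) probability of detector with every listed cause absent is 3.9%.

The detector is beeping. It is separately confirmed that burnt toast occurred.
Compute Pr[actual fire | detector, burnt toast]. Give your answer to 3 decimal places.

Pr[actual fire | detector, burnt toast] ≈ 0.495

Under noisy-OR, P(detector | causes) = 1 − (1−0.039)·∏(1−qᵢ) over the active causes.
By total probability over both values of actual fire:
  P(detector | burnt toast) = 0.48106*0.65 + 0.875454*0.35
        = 0.312689 + 0.306409 = 0.619098
Keeping only the actual fire-present terms gives 0.306409, so
  P(actual fire | detector, burnt toast) = 0.306409 / 0.619098 ≈ 0.495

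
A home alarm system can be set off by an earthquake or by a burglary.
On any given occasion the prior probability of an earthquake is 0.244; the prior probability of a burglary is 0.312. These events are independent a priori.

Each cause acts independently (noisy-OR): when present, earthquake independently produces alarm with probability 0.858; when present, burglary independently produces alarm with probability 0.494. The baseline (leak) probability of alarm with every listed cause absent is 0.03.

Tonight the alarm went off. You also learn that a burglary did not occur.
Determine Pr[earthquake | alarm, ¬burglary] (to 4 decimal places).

Pr[earthquake | alarm, ¬burglary] ≈ 0.9027

Under noisy-OR, P(alarm | causes) = 1 − (1−0.03)·∏(1−qᵢ) over the active causes.
Weight on earthquake=true, given the evidence: 0.86226×0.244 = 0.210391
The normalizing constant is 0.03×0.756 + 0.86226×0.244 = 0.233071
Posterior = 0.210391 / 0.233071 ≈ 0.9027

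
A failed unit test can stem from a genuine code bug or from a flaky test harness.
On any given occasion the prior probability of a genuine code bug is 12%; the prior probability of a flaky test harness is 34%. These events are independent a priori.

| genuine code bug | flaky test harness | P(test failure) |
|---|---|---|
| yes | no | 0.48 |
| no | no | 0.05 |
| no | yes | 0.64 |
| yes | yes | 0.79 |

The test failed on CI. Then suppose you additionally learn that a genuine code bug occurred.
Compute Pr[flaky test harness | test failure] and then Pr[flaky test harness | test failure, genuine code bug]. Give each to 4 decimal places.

Pr[flaky test harness | test failure] ≈ 0.7694; Pr[flaky test harness | test failure, genuine code bug] ≈ 0.4588

P(test failure) = 0.05·0.88·0.66 + 0.64·0.88·0.34 + 0.48·0.12·0.66 + 0.79·0.12·0.34 = 0.029040 + 0.191488 + 0.038016 + 0.032232 = 0.290776
Restricting to configurations with flaky test harness present: 0.191488 + 0.032232 = 0.223720.
Hence the posterior is 0.223720/0.290776 ≈ 0.7694.

With the extra evidence:
By total probability over both values of flaky test harness:
  P(test failure | genuine code bug) = 0.48*0.66 + 0.79*0.34
        = 0.316800 + 0.268600 = 0.585400
Keeping only the flaky test harness-present terms gives 0.268600, so
  P(flaky test harness | test failure, genuine code bug) = 0.268600 / 0.585400 ≈ 0.4588
Conditioning on genuine code bug lowers the posterior on flaky test harness: the classic explaining-away effect in a common-effect structure.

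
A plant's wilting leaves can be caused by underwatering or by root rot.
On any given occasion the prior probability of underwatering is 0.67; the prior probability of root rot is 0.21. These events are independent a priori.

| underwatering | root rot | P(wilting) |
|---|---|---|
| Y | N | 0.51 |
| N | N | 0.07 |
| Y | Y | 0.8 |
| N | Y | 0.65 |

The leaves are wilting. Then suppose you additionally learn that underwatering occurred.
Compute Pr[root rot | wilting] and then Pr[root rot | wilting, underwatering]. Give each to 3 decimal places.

Pr[root rot | wilting] ≈ 0.354; Pr[root rot | wilting, underwatering] ≈ 0.294

By total probability over the 4 (underwatering, root rot) configurations:
  P(wilting) = 0.07×0.33×0.79 + 0.65×0.33×0.21 + 0.51×0.67×0.79 + 0.8×0.67×0.21
        = 0.018249 + 0.045045 + 0.269943 + 0.112560 = 0.445797
Configurations with root rot contribute 0.157605, so
  P(root rot | wilting) = 0.157605 / 0.445797 ≈ 0.354

Now also conditioning on underwatering=true:
P(wilting | underwatering) = 0.51×0.79 + 0.8×0.21 = 0.402900 + 0.168000 = 0.570900
Restricting to configurations with root rot present: 0.8×0.21 = 0.168000.
P(root rot | wilting, underwatering) = 0.168000 / 0.570900 ≈ 0.294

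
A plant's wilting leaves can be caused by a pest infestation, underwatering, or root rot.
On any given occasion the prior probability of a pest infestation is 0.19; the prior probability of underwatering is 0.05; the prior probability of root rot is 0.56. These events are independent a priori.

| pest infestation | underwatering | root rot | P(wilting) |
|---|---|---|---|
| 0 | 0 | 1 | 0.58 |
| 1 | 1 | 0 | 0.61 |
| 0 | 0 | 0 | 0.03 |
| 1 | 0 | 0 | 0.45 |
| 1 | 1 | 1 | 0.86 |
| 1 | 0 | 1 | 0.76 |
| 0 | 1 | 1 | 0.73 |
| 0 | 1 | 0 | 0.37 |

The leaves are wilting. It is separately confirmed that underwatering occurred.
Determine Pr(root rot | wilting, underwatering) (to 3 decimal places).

Pr(root rot | wilting, underwatering) ≈ 0.698

P(wilting | underwatering) = 0.37·0.81·0.44 + 0.73·0.81·0.56 + 0.61·0.19·0.44 + 0.86·0.19·0.56 = 0.131868 + 0.331128 + 0.050996 + 0.091504 = 0.605496
Restricting to configurations with root rot present: 0.331128 + 0.091504 = 0.422632.
P(root rot | wilting, underwatering) = 0.422632 / 0.605496 ≈ 0.698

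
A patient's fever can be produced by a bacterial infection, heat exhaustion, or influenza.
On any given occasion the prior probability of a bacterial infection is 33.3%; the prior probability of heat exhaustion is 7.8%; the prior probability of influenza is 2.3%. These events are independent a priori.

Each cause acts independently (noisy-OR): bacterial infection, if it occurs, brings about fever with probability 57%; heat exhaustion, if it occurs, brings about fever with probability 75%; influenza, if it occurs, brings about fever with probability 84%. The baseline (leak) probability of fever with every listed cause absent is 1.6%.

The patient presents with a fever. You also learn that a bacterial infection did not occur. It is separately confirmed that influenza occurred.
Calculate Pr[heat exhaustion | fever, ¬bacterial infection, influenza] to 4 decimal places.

Under noisy-OR, P(fever | causes) = 1 − (1−0.016)·∏(1−qᵢ) over the active causes.
P(fever | ¬bacterial infection, influenza) = 0.84256·0.922 + 0.96064·0.078 = 0.776840 + 0.074930 = 0.851770
Of this, 0.074930 comes from 0.96064·0.078 (the heat exhaustion=true cases).
So P(heat exhaustion | fever, ¬bacterial infection, influenza) = 0.074930/0.851770 ≈ 0.0880.

Pr[heat exhaustion | fever, ¬bacterial infection, influenza] ≈ 0.0880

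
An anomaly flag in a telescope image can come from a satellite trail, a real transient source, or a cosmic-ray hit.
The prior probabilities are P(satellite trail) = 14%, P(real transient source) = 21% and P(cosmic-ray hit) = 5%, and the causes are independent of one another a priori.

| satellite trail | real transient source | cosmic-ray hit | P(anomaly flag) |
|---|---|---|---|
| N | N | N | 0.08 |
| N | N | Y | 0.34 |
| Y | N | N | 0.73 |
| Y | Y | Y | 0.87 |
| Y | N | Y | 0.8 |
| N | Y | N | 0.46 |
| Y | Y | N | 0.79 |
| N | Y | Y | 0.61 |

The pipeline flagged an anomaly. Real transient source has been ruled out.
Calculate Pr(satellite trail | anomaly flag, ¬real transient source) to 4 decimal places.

Sum P(anomaly flag|·) weighted by the priors over the 4 (satellite trail, cosmic-ray hit) configurations:
  P(anomaly flag | ¬real transient source) = 0.08*0.86*0.95 + 0.34*0.86*0.05 + 0.73*0.14*0.95 + 0.8*0.14*0.05
        = 0.065360 + 0.014620 + 0.097090 + 0.005600 = 0.182670
The terms with satellite trail present sum to 0.102690, so
  P(satellite trail | anomaly flag, ¬real transient source) = 0.102690 / 0.182670 ≈ 0.5622

Pr(satellite trail | anomaly flag, ¬real transient source) ≈ 0.5622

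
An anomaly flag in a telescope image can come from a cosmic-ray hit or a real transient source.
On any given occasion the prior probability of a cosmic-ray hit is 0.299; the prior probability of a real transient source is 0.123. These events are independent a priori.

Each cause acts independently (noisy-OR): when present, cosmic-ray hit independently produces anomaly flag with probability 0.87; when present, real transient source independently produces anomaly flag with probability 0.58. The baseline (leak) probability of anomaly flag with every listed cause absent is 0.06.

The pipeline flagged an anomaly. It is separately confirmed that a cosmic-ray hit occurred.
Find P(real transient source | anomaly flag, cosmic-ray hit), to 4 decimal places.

P(real transient source | anomaly flag, cosmic-ray hit) ≈ 0.1316

Under noisy-OR, P(anomaly flag | causes) = 1 − (1−0.06)·∏(1−qᵢ) over the active causes.
For the numerator, keep only real transient source=true terms: 0.948676·0.123 = 0.116687
Normalizer over all consistent configurations: 0.8778·0.877 + 0.948676·0.123 = 0.886518
P(real transient source | anomaly flag, cosmic-ray hit) = 0.116687/0.886518 ≈ 0.1316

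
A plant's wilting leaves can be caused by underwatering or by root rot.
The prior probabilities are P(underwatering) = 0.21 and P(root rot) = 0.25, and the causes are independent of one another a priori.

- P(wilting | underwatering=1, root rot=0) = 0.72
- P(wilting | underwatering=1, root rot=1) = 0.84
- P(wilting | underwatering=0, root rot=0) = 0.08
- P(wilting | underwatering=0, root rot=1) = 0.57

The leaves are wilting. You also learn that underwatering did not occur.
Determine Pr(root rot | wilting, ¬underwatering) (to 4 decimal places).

Pr(root rot | wilting, ¬underwatering) ≈ 0.7037

P(wilting | ¬underwatering) = 0.08×0.75 + 0.57×0.25 = 0.060000 + 0.142500 = 0.202500
Of this, 0.142500 comes from 0.57×0.25 (the root rot=true cases).
So P(root rot | wilting, ¬underwatering) = 0.142500/0.202500 ≈ 0.7037.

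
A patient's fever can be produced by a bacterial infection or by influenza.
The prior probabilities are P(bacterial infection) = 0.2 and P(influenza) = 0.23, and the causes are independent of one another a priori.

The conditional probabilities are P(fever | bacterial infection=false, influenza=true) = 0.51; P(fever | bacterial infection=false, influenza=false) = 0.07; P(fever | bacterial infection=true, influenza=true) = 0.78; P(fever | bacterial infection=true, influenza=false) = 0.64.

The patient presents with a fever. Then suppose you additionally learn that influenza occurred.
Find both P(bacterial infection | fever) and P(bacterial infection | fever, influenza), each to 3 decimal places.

P(bacterial infection | fever) ≈ 0.495; P(bacterial infection | fever, influenza) ≈ 0.277

P(fever) = 0.07·0.8·0.77 + 0.51·0.8·0.23 + 0.64·0.2·0.77 + 0.78·0.2·0.23 = 0.043120 + 0.093840 + 0.098560 + 0.035880 = 0.271400
Of this, 0.134440 comes from 0.098560 + 0.035880 (the bacterial infection=true cases).
P(bacterial infection | fever) = 0.134440 / 0.271400 ≈ 0.495

With the extra evidence:
For the numerator, keep only bacterial infection=true terms: 0.78·0.2 = 0.156000
Normalizer over all consistent configurations: 0.51·0.8 + 0.78·0.2 = 0.564000
P(bacterial infection | fever, influenza) = 0.156000/0.564000 ≈ 0.277
This is intercausal reasoning (explaining away): once influenza accounts for the fever, bacterial infection becomes less likely.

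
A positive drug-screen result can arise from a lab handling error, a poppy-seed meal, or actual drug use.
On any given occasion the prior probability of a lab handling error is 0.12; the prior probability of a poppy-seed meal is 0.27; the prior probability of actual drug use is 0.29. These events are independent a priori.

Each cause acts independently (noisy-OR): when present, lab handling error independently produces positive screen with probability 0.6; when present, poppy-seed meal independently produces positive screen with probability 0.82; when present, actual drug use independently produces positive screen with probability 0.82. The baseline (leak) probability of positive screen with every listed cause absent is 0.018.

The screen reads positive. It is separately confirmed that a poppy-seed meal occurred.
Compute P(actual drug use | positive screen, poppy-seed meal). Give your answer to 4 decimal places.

Under noisy-OR, P(positive screen | causes) = 1 − (1−0.018)·∏(1−qᵢ) over the active causes.
Enumerate the 4 (lab handling error, actual drug use) configurations and weight by the priors:
  P(positive screen | poppy-seed meal) = 0.82324*0.88*0.71 + 0.968183*0.88*0.29 + 0.929296*0.12*0.71 + 0.987273*0.12*0.29
        = 0.514360 + 0.247080 + 0.079176 + 0.034357 = 0.874973
Keeping only the actual drug use-present terms gives 0.281437, so
  P(actual drug use | positive screen, poppy-seed meal) = 0.281437 / 0.874973 ≈ 0.3217

P(actual drug use | positive screen, poppy-seed meal) ≈ 0.3217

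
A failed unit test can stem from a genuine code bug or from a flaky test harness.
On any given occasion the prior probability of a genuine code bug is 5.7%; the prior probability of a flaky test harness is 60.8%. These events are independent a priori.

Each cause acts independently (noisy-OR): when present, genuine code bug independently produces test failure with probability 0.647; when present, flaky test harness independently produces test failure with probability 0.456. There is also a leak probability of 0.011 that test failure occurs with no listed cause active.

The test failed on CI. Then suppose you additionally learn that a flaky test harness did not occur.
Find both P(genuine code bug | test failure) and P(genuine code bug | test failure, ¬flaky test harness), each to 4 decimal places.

P(genuine code bug | test failure) ≈ 0.1368; P(genuine code bug | test failure, ¬flaky test harness) ≈ 0.7815

Under noisy-OR, P(test failure | causes) = 1 − (1−0.011)·∏(1−qᵢ) over the active causes.
P(test failure) = 0.011×0.943×0.392 + 0.461984×0.943×0.608 + 0.650883×0.057×0.392 + 0.81008×0.057×0.608 = 0.004066 + 0.264876 + 0.014543 + 0.028074 = 0.311559
Of this, 0.042617 comes from 0.014543 + 0.028074 (the genuine code bug=true cases).
Hence the posterior is 0.042617/0.311559 ≈ 0.1368.

Now condition on the additional information:
Weight on genuine code bug=true, given the evidence: 0.650883*0.057 = 0.037100
Denominator P(test failure | ¬flaky test harness): 0.011*0.943 + 0.650883*0.057 = 0.047473
Posterior = 0.037100 / 0.047473 ≈ 0.7815
Ruling out flaky test harness raises the posterior on genuine code bug — the flip side of explaining away.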